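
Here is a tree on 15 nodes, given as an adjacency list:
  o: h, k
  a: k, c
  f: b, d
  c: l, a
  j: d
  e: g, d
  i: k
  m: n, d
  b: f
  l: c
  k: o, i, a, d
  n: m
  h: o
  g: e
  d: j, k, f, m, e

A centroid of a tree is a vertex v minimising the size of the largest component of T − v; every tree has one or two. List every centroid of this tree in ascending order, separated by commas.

d

If d is removed the pieces have sizes 7, 2, 2, 2, 1, all ≤ ⌊15/2⌋ = 7.
Every other node leaves some component of size > 7, so the centroid is unique.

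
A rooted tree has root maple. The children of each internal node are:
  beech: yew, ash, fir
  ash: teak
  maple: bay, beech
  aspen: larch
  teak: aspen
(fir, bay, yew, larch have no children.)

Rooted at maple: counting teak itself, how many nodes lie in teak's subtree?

3

The subtree rooted at teak contains: teak, aspen, larch — 3 nodes.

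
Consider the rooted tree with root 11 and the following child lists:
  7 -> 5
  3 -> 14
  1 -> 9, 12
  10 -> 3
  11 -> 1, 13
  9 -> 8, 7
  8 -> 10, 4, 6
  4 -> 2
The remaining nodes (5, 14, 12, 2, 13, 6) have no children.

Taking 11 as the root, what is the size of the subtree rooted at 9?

10

Descendants of 9 (including itself): 9, 8, 7, 10, 4, 6, 5, 3, 2, 14. That's 10.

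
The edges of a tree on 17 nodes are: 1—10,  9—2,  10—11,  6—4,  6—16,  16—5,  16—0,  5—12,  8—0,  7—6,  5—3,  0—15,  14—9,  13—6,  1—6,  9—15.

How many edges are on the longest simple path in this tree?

8

A longest path is 2 – 9 – 15 – 0 – 16 – 6 – 1 – 10 – 11, with 8 edges.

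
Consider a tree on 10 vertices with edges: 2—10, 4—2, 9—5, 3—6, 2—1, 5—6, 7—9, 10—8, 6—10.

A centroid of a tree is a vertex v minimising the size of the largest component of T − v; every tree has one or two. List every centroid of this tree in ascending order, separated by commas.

6, 10

If 10 is removed the pieces have sizes 5, 3, 1, all ≤ ⌊10/2⌋ = 5.
Its neighbour 6 also leaves a largest component of size 5, so both are centroids.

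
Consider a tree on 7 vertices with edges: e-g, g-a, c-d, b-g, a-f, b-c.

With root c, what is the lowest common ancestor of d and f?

Path d→root: d c; path f→root: f a g b c.
First common node: c.

c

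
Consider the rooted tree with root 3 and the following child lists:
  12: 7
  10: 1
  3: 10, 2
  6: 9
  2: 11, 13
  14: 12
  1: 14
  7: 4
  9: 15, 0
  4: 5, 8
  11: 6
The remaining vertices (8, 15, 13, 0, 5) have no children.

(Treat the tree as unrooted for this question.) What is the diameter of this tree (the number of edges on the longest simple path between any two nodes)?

Starting from 15, a farthest node is 8 at distance 12.
One longest path: 15-9-6-11-2-3-10-1-14-12-7-4-8.
So the diameter is 12.

12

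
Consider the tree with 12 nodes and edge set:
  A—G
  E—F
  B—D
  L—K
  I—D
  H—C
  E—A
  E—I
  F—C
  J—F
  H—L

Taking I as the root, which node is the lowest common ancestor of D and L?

D's ancestor chain is D, I and L's is L, H, C, F, E, I; they first meet at I.

I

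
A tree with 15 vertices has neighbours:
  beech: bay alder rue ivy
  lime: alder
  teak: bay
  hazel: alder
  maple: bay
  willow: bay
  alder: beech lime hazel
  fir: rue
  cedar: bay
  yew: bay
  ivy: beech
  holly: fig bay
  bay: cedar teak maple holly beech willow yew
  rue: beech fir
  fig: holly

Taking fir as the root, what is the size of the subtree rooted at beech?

Descendants of beech (including itself): beech, bay, alder, ivy, holly, cedar, yew, maple, willow, teak, lime, hazel, fig. That's 13.

13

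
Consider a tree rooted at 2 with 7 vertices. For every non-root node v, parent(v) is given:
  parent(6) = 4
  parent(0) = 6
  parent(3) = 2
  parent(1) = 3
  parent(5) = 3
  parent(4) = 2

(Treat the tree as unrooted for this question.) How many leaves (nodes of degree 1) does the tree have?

Exactly 3 nodes have a single neighbour: 0, 1, 5.

3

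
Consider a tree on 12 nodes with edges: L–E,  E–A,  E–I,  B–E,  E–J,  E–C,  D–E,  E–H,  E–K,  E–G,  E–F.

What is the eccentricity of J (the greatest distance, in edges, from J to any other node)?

2

A farthest node from J is B (I, C, D, A, F, K, G, L, H also at distance 2).
The path J-E-B has 2 edges.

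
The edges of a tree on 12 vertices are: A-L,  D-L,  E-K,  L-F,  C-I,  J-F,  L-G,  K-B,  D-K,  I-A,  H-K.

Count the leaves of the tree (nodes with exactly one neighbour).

6

Exactly 6 nodes have a single neighbour: B, C, E, G, H, J.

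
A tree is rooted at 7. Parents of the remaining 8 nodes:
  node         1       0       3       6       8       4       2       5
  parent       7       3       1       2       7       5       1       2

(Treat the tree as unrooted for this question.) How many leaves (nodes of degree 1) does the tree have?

4

Degree-1 nodes: 0, 4, 6, 8 — 4 of them.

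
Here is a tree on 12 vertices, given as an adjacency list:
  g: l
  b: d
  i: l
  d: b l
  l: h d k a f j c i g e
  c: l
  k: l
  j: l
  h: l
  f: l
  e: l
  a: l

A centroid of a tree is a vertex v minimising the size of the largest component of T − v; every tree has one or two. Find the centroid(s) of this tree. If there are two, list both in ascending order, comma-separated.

l

If l is removed the pieces have sizes 2, 1, 1, 1, 1, 1, 1, 1, 1, 1, all ≤ ⌊12/2⌋ = 6.
No neighbour of l does as well, so l is the unique centroid.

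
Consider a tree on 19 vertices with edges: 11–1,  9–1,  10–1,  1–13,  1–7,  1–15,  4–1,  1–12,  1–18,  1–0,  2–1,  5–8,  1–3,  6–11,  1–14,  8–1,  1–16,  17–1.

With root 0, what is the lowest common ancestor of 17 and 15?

1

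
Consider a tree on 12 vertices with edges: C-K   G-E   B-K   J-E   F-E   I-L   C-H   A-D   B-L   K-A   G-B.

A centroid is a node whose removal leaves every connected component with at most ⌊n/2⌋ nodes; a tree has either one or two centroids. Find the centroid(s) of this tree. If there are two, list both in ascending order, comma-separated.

B

If B is removed the pieces have sizes 5, 4, 2, all ≤ ⌊12/2⌋ = 6.
Every other node leaves some component of size > 6, so the centroid is unique.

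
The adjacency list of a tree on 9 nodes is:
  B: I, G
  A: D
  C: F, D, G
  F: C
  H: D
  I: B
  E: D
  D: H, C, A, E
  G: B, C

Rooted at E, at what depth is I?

5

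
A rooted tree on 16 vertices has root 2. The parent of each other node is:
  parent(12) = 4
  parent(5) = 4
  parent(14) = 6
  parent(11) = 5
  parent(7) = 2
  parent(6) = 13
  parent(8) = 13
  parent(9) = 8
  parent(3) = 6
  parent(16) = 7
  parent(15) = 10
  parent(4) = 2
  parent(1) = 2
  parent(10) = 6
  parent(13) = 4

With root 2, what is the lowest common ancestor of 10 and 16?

2

Ancestors of 10 (toward the root): 10, 6, 13, 4, 2.
Ancestors of 16: 16, 7, 2.
The deepest node appearing in both lists is 2.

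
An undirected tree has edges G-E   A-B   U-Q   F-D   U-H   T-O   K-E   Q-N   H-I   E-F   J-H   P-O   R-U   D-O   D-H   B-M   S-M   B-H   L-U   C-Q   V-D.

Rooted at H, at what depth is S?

Climbing from S to the root: S – M – B – H. That's 3 steps.

3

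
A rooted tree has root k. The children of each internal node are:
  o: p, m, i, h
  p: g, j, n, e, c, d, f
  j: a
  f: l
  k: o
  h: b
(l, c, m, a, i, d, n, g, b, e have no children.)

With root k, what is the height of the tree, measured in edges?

A deepest node is a, reached by k–o–p–j–a.
That path has 4 edges, so the height is 4.

4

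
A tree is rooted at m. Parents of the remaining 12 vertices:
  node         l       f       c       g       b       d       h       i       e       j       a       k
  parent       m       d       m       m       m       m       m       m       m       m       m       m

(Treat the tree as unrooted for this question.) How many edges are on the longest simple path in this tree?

3

BFS from f reaches k last, at distance 3; BFS from k confirms no node is farther.
Path: f - d - m - k.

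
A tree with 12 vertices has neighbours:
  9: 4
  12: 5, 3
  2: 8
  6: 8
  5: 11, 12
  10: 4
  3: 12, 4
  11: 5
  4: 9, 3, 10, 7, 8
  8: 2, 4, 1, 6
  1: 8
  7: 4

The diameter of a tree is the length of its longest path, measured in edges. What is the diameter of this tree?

6

Starting from 11, a farthest node is 6 at distance 6.
One longest path: 11 - 5 - 12 - 3 - 4 - 8 - 6.
So the diameter is 6.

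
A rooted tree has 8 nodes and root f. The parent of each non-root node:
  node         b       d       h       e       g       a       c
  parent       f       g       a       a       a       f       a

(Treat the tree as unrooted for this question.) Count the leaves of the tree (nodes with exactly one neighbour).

The leaves are b, c, d, e, h.
That is 5 leaves.

5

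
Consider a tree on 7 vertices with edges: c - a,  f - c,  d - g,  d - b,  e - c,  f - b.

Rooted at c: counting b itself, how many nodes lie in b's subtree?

3

Descendants of b (including itself): b, d, g. That's 3.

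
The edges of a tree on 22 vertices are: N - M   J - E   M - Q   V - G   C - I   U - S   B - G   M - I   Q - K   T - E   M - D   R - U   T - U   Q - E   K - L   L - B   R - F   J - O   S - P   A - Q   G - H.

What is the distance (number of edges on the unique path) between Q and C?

The path is Q – M – I – C, which has 3 edges.

3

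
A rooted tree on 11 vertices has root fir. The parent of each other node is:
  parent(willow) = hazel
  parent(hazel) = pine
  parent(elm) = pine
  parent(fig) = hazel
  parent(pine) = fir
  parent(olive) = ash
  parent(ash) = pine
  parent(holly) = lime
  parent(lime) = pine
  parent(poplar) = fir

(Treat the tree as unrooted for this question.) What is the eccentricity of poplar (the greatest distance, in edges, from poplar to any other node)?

Distances from poplar peak at 4, attained at fig (willow, olive, holly also at distance 4).
poplar – fir – pine – hazel – fig

4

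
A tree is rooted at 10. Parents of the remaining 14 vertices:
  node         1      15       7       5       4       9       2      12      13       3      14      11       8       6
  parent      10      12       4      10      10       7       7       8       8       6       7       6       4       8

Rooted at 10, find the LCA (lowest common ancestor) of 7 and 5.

Ancestors of 7 (toward the root): 7, 4, 10.
Ancestors of 5: 5, 10.
The deepest node appearing in both lists is 10.

10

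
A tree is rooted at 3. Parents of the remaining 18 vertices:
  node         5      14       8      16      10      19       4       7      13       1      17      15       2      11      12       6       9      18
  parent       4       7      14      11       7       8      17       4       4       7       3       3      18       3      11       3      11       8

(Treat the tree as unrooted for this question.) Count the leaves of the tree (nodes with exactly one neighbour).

Degree-1 nodes: 1, 2, 5, 6, 9, 10, 12, 13, 15, 16, 19 — 11 of them.

11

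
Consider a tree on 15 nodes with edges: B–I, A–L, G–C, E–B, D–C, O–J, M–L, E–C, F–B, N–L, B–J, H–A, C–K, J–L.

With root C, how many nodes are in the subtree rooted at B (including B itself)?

The subtree rooted at B contains: B, J, I, F, O, L, A, M, N, H — 10 nodes.

10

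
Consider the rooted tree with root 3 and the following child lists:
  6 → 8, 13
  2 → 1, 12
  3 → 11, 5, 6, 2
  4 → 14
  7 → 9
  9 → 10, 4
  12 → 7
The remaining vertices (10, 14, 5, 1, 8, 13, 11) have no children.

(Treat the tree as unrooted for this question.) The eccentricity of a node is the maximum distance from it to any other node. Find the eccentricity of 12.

Distances from 12 peak at 4, attained at 14 (8, 13 also at distance 4).
12–7–9–4–14

4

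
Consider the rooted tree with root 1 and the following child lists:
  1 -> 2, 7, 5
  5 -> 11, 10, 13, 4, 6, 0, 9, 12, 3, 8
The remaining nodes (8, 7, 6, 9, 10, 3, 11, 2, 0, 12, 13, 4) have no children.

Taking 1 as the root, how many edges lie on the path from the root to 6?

2

1 → 5 → 6 — 2 edges.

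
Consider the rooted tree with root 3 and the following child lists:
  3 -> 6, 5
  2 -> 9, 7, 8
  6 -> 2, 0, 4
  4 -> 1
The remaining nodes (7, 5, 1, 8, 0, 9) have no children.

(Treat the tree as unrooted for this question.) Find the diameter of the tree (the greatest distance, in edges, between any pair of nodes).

4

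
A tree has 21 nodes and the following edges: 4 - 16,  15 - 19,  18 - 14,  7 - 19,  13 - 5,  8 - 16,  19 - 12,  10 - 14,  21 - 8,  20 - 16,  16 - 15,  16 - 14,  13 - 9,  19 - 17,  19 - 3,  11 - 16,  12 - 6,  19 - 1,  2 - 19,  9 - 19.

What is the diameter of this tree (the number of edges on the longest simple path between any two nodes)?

7

A longest path is 21 – 8 – 16 – 15 – 19 – 9 – 13 – 5, with 7 edges.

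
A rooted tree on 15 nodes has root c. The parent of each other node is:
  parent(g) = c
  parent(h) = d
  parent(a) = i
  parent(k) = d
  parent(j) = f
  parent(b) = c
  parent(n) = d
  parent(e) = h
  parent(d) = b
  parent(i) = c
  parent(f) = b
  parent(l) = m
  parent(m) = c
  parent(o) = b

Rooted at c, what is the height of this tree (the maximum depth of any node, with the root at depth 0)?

4

The longest root-to-leaf path is c-b-d-h-e (4 edges).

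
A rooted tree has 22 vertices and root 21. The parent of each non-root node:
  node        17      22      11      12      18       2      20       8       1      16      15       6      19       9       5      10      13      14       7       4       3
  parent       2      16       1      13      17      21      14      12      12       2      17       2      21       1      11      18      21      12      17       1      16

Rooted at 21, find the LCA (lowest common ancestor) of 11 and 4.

1

Ancestors of 11 (toward the root): 11, 1, 12, 13, 21.
Ancestors of 4: 4, 1, 12, 13, 21.
The deepest node appearing in both lists is 1.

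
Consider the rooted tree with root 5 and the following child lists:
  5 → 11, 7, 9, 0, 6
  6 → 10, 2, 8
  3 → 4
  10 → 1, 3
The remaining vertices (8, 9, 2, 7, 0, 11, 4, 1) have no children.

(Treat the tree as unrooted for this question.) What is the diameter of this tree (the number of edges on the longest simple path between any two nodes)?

Starting from 4, a farthest node is 9 at distance 5.
One longest path: 4–3–10–6–5–9.
So the diameter is 5.

5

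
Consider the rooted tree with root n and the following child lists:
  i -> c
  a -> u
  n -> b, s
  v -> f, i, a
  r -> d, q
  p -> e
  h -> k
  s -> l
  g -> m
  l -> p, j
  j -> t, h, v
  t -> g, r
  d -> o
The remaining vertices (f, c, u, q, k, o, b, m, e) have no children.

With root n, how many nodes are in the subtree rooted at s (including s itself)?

20

Descendants of s (including itself): s, l, j, p, t, v, h, e, g, r, a, i, f, k, m, d, q, u, c, o. That's 20.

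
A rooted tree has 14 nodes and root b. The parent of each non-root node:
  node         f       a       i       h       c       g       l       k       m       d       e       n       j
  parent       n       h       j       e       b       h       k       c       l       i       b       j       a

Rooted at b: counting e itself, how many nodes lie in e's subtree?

9

The subtree rooted at e contains: e, h, a, g, j, i, n, d, f — 9 nodes.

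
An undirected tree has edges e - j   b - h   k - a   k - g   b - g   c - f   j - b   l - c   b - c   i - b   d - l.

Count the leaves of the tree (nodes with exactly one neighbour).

Exactly 6 nodes have a single neighbour: a, d, e, f, h, i.

6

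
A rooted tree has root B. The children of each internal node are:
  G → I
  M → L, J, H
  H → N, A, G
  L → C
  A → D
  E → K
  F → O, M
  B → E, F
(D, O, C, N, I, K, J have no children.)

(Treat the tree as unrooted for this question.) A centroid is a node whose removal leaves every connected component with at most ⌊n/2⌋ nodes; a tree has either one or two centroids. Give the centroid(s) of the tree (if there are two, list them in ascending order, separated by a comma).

M

Delete M: the remaining components have sizes 6, 5, 2, 1. Max 6 ≤ 7, so M is a centroid.
No neighbour of M does as well, so M is the unique centroid.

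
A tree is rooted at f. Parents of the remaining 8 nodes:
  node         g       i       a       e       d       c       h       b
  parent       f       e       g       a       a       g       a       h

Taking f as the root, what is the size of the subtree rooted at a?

6

Descendants of a (including itself): a, d, e, h, i, b. That's 6.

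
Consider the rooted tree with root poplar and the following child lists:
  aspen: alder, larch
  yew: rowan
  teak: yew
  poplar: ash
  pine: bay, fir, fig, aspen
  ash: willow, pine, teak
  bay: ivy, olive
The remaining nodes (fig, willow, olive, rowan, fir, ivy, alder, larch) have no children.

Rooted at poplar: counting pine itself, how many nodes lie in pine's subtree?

Descendants of pine (including itself): pine, aspen, fir, bay, fig, larch, alder, ivy, olive. That's 9.

9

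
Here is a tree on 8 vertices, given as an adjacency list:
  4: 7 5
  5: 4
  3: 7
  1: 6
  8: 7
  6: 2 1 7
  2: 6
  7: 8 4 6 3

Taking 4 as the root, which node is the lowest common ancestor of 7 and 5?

Path 7→root: 7 4; path 5→root: 5 4.
First common node: 4.

4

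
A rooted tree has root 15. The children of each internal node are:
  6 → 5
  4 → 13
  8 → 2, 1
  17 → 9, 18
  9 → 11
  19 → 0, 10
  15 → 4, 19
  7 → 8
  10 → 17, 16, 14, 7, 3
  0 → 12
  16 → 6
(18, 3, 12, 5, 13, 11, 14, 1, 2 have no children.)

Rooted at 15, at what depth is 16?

3

Path from 15 to 16: 15 → 19 → 10 → 16, which has 3 edges.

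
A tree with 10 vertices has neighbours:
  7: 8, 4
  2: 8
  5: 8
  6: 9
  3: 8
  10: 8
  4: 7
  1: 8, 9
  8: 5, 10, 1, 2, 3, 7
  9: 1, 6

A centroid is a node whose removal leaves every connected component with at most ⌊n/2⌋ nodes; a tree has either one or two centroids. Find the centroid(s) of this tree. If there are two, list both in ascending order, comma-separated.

If 8 is removed the pieces have sizes 3, 2, 1, 1, 1, 1, all ≤ ⌊10/2⌋ = 5.
No neighbour of 8 does as well, so 8 is the unique centroid.

8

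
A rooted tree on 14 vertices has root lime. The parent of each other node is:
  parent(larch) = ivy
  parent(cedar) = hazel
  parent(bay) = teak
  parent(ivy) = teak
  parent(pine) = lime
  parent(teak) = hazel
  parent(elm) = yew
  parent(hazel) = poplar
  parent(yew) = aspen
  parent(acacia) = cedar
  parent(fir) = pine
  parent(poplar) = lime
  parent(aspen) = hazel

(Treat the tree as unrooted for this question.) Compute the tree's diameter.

7

BFS from fir reaches elm last, at distance 7; BFS from elm confirms no node is farther.
Path: fir-pine-lime-poplar-hazel-aspen-yew-elm.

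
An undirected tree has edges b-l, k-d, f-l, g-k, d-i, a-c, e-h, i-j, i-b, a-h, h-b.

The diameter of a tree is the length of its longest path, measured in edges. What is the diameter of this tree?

BFS from c reaches g last, at distance 7; BFS from g confirms no node is farther.
Path: c – a – h – b – i – d – k – g.

7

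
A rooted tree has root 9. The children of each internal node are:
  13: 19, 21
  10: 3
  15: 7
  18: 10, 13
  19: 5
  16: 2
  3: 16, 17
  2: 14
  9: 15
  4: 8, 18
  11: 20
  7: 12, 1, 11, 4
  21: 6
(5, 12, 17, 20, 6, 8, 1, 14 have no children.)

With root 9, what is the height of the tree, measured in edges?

A deepest node is 14, reached by 9 – 15 – 7 – 4 – 18 – 10 – 3 – 16 – 2 – 14.
That path has 9 edges, so the height is 9.

9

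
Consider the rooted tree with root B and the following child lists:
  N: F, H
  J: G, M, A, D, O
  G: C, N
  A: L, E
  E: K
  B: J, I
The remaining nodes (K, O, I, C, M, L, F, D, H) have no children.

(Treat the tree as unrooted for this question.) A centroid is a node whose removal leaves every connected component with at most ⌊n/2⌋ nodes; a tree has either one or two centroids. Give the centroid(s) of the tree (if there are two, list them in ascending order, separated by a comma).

J

If J is removed the pieces have sizes 5, 4, 2, 1, 1, 1, all ≤ ⌊15/2⌋ = 7.
No neighbour of J does as well, so J is the unique centroid.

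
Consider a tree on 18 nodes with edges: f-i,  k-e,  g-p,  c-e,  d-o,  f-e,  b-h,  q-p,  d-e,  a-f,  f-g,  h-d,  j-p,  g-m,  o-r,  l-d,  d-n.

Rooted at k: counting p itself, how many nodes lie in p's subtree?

3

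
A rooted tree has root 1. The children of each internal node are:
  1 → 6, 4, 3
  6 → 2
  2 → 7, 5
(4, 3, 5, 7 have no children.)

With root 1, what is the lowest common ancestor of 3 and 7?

1

Path 3→root: 3 1; path 7→root: 7 2 6 1.
First common node: 1.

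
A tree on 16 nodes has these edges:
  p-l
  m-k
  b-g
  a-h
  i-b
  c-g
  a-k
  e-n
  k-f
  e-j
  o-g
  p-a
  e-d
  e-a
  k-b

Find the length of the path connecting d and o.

6

Walking from d: d–e–a–k–b–g–o. Length 6.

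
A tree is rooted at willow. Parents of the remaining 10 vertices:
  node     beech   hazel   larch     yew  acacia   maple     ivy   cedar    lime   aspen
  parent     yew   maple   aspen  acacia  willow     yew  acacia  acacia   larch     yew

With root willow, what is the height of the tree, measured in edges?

lime sits deepest: willow → acacia → yew → aspen → larch → lime — 5 edges from the root.

5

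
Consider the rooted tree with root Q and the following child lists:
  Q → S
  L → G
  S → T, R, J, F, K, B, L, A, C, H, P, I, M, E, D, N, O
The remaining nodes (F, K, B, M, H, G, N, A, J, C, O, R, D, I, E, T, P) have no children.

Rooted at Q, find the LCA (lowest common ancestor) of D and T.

Path D→root: D S Q; path T→root: T S Q.
First common node: S.

S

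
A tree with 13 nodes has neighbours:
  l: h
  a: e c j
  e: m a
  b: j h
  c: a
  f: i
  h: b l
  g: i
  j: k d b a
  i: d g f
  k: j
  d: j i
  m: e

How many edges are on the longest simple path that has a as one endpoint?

4

A farthest node from a is l (f, g also at distance 4).
The path a–j–b–h–l has 4 edges.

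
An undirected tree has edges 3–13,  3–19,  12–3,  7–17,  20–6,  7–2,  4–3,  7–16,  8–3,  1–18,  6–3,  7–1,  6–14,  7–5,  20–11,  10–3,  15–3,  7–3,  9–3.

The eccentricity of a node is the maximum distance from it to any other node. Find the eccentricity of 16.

Distances from 16 peak at 5, attained at 11.
16 – 7 – 3 – 6 – 20 – 11

5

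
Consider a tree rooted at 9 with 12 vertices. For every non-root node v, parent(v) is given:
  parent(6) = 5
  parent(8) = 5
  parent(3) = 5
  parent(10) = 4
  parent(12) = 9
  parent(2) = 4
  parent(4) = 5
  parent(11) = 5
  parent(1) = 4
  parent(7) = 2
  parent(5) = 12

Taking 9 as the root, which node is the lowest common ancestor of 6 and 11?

5

6's ancestor chain is 6, 5, 12, 9 and 11's is 11, 5, 12, 9; they first meet at 5.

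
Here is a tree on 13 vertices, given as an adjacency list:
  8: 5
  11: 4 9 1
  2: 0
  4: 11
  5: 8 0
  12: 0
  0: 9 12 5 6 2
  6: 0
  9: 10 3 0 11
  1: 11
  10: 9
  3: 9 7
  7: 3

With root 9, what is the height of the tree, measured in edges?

3

8 sits deepest: 9 → 0 → 5 → 8 — 3 edges from the root.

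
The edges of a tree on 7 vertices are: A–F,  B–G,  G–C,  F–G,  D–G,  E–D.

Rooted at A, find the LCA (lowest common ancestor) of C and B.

Ancestors of C (toward the root): C, G, F, A.
Ancestors of B: B, G, F, A.
The deepest node appearing in both lists is G.

G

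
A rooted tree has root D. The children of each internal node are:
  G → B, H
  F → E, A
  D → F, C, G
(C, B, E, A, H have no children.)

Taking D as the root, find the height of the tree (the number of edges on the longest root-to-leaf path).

2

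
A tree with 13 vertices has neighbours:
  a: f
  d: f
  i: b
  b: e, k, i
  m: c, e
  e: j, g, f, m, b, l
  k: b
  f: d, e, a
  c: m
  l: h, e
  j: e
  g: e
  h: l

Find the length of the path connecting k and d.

4

Walking from k: k - b - e - f - d. Length 4.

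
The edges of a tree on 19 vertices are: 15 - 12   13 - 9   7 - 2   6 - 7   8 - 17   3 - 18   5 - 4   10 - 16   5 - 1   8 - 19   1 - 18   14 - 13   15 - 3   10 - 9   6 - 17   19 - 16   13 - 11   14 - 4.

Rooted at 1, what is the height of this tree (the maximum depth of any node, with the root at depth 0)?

13

The longest root-to-leaf path is 1 – 5 – 4 – 14 – 13 – 9 – 10 – 16 – 19 – 8 – 17 – 6 – 7 – 2 (13 edges).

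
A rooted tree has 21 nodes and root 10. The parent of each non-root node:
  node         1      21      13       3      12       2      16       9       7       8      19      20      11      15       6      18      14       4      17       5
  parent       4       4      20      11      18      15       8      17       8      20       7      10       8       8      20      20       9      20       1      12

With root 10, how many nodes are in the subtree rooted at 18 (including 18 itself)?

3

18's subtree: {18, 12, 5}, size 3.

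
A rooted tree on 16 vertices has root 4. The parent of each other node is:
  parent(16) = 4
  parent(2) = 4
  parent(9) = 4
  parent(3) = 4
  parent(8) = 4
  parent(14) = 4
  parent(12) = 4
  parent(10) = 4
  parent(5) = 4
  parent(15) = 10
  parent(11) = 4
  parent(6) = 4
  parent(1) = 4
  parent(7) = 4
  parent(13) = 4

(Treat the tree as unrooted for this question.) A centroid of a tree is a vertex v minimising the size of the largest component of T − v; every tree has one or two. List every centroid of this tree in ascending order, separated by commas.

If 4 is removed the pieces have sizes 2, 1, 1, 1, 1, 1, 1, 1, 1, 1, 1, 1, 1, 1, all ≤ ⌊16/2⌋ = 8.
Every other node leaves some component of size > 8, so the centroid is unique.

4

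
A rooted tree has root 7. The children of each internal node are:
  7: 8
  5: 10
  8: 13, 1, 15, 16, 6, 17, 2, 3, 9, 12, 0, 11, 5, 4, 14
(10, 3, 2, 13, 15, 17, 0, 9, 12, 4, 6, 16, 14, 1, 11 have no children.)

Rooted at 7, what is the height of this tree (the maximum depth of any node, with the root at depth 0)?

The longest root-to-leaf path is 7 – 8 – 5 – 10 (3 edges).

3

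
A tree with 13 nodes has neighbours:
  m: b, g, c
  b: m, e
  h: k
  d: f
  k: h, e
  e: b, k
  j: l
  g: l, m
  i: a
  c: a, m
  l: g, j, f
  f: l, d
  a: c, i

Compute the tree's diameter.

8

Starting from h, a farthest node is d at distance 8.
One longest path: h - k - e - b - m - g - l - f - d.
So the diameter is 8.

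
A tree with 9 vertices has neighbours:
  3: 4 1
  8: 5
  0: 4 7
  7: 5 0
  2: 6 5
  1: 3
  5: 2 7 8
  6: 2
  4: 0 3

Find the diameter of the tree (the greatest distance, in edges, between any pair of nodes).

7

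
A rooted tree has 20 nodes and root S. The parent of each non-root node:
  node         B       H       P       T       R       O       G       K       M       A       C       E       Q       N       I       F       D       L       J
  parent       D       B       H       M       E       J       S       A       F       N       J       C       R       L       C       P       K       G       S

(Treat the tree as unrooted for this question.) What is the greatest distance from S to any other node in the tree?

Distances from S peak at 12, attained at T.
S–G–L–N–A–K–D–B–H–P–F–M–T

12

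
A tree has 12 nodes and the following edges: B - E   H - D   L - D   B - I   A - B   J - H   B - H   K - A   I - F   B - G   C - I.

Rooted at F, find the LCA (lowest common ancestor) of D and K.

D's ancestor chain is D, H, B, I, F and K's is K, A, B, I, F; they first meet at B.

B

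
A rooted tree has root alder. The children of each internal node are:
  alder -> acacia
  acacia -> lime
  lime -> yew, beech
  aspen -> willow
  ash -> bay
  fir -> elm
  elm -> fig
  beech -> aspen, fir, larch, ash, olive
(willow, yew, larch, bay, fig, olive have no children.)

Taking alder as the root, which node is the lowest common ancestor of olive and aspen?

beech

Ancestors of olive (toward the root): olive, beech, lime, acacia, alder.
Ancestors of aspen: aspen, beech, lime, acacia, alder.
The deepest node appearing in both lists is beech.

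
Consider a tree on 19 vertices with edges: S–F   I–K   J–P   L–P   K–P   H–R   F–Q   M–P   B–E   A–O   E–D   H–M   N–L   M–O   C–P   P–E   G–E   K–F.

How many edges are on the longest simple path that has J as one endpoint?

A farthest node from J is S (R, Q, A also at distance 4).
The path J–P–K–F–S has 4 edges.

4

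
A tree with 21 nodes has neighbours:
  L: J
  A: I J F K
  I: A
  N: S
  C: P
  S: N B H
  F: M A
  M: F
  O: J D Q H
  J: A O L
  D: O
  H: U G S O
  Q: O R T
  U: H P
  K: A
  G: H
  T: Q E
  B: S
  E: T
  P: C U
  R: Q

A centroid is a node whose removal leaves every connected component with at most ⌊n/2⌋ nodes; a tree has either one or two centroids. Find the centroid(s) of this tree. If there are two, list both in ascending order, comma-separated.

O

If O is removed the pieces have sizes 8, 7, 4, 1, all ≤ ⌊21/2⌋ = 10.
No neighbour of O does as well, so O is the unique centroid.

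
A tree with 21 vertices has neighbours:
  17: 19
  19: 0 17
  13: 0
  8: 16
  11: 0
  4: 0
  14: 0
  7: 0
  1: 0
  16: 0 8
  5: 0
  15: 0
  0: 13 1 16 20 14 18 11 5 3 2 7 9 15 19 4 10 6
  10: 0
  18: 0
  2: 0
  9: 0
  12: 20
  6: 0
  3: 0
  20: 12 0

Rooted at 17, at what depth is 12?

4

17 – 19 – 0 – 20 – 12 — 4 edges.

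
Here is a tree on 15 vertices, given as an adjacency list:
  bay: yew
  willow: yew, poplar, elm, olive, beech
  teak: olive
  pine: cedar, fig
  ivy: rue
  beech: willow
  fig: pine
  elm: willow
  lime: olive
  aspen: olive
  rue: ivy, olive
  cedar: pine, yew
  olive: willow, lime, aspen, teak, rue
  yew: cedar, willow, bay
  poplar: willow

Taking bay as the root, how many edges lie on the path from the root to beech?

3

Path from bay to beech: bay → yew → willow → beech, which has 3 edges.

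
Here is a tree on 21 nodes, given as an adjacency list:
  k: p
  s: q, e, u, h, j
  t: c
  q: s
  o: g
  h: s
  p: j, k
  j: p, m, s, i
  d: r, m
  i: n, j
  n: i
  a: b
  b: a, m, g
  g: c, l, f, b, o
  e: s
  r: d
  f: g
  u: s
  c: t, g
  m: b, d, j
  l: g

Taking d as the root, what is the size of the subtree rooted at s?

5

s's subtree: {s, e, u, q, h}, size 5.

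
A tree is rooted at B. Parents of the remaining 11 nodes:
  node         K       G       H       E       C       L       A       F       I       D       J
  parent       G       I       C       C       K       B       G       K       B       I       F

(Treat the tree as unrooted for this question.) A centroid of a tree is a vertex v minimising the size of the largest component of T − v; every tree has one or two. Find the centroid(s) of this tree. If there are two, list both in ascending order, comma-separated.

If G is removed the pieces have sizes 6, 4, 1, all ≤ ⌊12/2⌋ = 6.
K is adjacent to G and is also a centroid (the largest component after removing it is likewise 6).

G, K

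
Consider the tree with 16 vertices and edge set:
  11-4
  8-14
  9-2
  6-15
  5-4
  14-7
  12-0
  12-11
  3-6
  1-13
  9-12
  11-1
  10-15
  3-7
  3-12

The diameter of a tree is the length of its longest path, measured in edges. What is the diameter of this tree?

BFS from 13 reaches 8 last, at distance 7; BFS from 8 confirms no node is farther.
Path: 13-1-11-12-3-7-14-8.

7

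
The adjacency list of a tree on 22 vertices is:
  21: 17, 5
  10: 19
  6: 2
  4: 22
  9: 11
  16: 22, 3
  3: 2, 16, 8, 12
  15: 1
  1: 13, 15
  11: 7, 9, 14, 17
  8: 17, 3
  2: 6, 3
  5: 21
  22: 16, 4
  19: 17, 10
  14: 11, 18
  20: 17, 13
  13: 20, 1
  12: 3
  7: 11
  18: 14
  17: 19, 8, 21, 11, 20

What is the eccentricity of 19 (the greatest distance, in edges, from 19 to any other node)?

A farthest node from 19 is 4.
The path 19 – 17 – 8 – 3 – 16 – 22 – 4 has 6 edges.

6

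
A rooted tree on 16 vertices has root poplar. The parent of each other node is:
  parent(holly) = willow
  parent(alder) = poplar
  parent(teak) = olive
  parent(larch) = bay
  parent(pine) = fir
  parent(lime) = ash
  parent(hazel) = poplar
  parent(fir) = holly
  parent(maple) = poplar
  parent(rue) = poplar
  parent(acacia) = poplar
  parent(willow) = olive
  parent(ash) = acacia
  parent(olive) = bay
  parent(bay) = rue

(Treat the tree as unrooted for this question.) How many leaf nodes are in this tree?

Exactly 7 nodes have a single neighbour: alder, hazel, larch, lime, maple, pine, teak.

7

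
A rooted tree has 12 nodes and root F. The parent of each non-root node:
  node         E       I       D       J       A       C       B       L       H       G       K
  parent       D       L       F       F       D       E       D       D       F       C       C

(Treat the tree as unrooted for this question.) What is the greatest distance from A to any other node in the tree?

4

A farthest node from A is K (G also at distance 4).
The path A–D–E–C–K has 4 edges.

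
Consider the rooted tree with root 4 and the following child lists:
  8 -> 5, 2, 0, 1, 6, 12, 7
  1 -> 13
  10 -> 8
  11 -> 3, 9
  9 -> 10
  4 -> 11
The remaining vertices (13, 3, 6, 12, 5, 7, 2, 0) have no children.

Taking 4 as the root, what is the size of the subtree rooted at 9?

11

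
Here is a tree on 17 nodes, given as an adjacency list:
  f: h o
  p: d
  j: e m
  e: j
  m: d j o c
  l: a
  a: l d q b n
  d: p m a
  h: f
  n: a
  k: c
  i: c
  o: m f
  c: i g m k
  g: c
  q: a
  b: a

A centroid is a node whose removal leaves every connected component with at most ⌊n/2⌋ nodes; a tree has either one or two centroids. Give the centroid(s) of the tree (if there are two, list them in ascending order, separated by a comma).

m

If m is removed the pieces have sizes 7, 4, 3, 2, all ≤ ⌊17/2⌋ = 8.
No neighbour of m does as well, so m is the unique centroid.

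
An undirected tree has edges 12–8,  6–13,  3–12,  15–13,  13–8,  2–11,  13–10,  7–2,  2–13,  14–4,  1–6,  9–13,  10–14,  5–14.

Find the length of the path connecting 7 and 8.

3

Walking from 7: 7 - 2 - 13 - 8. Length 3.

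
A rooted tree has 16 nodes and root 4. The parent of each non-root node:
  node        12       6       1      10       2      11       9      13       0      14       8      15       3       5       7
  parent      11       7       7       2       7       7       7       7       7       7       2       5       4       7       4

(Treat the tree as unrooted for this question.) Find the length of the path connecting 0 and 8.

The path is 0 - 7 - 2 - 8, which has 3 edges.

3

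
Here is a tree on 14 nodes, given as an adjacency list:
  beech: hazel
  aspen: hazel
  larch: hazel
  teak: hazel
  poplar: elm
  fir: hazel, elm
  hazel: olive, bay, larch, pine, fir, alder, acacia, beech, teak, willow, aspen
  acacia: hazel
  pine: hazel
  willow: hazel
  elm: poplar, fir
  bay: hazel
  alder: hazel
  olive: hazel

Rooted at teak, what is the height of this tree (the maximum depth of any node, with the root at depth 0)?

poplar sits deepest: teak–hazel–fir–elm–poplar — 4 edges from the root.

4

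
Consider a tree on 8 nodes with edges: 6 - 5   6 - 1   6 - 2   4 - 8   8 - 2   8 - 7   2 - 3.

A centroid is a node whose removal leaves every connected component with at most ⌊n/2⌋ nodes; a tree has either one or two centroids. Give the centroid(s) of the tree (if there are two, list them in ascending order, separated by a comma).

2

Delete 2: the remaining components have sizes 3, 3, 1. Max 3 ≤ 4, so 2 is a centroid.
Every other node leaves some component of size > 4, so the centroid is unique.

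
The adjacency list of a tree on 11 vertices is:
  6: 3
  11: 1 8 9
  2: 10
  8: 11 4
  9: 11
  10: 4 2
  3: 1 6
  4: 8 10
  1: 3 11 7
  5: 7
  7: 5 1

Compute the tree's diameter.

7

Starting from 2, a farthest node is 5 at distance 7.
One longest path: 2–10–4–8–11–1–7–5.
So the diameter is 7.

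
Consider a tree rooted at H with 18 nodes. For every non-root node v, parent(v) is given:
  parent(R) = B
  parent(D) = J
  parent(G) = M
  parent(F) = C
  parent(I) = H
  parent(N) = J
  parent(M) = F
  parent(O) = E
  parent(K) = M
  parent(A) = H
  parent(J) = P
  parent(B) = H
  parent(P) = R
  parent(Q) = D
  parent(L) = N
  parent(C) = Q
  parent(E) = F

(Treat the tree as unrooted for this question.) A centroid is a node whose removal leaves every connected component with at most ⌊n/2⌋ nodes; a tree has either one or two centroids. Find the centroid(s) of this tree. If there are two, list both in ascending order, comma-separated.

Removing D splits the tree into components of sizes 9, 8; the largest is 9 ≤ ⌊18/2⌋ = 9.
J is adjacent to D and is also a centroid (the largest component after removing it is likewise 9).

D, J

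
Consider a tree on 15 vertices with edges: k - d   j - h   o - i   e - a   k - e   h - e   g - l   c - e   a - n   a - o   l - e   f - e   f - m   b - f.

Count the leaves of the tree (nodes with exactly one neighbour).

Degree-1 nodes: b, c, d, g, i, j, m, n — 8 of them.

8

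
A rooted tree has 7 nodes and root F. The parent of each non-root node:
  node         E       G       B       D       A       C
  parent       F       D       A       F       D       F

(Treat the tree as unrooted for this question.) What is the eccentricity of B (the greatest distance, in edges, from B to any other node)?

The node farthest from B is C (E also at distance 4), via B–A–D–F–C — 4 edges.

4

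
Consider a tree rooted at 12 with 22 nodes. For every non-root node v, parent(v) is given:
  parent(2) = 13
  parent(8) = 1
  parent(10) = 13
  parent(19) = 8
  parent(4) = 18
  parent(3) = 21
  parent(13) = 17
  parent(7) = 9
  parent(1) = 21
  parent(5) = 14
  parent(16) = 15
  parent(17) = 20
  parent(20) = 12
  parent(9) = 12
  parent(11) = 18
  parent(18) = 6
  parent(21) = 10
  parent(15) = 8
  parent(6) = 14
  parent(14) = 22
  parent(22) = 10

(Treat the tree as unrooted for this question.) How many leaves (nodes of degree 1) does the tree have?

The leaves are 2, 3, 4, 5, 7, 11, 16, 19.
That is 8 leaves.

8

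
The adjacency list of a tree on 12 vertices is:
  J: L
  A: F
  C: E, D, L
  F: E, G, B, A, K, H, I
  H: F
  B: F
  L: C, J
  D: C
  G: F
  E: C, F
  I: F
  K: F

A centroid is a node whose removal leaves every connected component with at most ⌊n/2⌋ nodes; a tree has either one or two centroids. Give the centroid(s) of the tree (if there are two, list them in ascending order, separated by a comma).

F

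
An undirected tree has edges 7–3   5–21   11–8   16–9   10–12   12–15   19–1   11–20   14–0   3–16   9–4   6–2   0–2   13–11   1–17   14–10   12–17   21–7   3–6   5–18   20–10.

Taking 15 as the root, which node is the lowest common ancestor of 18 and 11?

10

18's ancestor chain is 18, 5, 21, 7, 3, 6, 2, 0, 14, 10, 12, 15 and 11's is 11, 20, 10, 12, 15; they first meet at 10.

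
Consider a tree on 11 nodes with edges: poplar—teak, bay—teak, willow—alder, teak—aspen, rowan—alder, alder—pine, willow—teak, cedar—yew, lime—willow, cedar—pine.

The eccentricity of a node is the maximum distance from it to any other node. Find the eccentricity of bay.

6

Distances from bay peak at 6, attained at yew.
bay – teak – willow – alder – pine – cedar – yew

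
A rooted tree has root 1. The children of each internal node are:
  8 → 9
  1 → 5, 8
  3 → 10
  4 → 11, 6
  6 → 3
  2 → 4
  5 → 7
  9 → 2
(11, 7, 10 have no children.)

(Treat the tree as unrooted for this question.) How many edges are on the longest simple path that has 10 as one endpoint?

A farthest node from 10 is 7.
The path 10 – 3 – 6 – 4 – 2 – 9 – 8 – 1 – 5 – 7 has 9 edges.

9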